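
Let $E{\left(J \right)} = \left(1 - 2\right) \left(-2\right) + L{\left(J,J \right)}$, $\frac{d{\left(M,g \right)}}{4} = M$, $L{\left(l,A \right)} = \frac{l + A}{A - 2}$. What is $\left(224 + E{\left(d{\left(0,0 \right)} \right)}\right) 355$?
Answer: $80230$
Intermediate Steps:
$L{\left(l,A \right)} = \frac{A + l}{-2 + A}$
$d{\left(M,g \right)} = 4 M$
$E{\left(J \right)} = 2 + \frac{2 J}{-2 + J}$ ($E{\left(J \right)} = \left(1 - 2\right) \left(-2\right) + \frac{J + J}{-2 + J} = \left(1 - 2\right) \left(-2\right) + \frac{2 J}{-2 + J} = \left(-1\right) \left(-2\right) + \frac{2 J}{-2 + J} = 2 + \frac{2 J}{-2 + J}$)
$\left(224 + E{\left(d{\left(0,0 \right)} \right)}\right) 355 = \left(224 + \frac{4 \left(-1 + 4 \cdot 0\right)}{-2 + 4 \cdot 0}\right) 355 = \left(224 + \frac{4 \left(-1 + 0\right)}{-2 + 0}\right) 355 = \left(224 + 4 \frac{1}{-2} \left(-1\right)\right) 355 = \left(224 + 4 \left(- \frac{1}{2}\right) \left(-1\right)\right) 355 = \left(224 + 2\right) 355 = 226 \cdot 355 = 80230$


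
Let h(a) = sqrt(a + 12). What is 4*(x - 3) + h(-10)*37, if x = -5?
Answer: -32 + 37*sqrt(2) ≈ 20.326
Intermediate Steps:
h(a) = sqrt(12 + a)
4*(x - 3) + h(-10)*37 = 4*(-5 - 3) + sqrt(12 - 10)*37 = 4*(-8) + sqrt(2)*37 = -32 + 37*sqrt(2)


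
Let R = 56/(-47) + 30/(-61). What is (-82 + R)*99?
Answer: -23752080/2867 ≈ -8284.6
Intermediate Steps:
R = -4826/2867 (R = 56*(-1/47) + 30*(-1/61) = -56/47 - 30/61 = -4826/2867 ≈ -1.6833)
(-82 + R)*99 = (-82 - 4826/2867)*99 = -239920/2867*99 = -23752080/2867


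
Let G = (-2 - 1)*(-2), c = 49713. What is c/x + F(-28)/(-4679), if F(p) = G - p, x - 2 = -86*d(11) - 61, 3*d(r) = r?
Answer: -697859563/5254517 ≈ -132.81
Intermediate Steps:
d(r) = r/3
x = -1123/3 (x = 2 + (-86*11/3 - 61) = 2 + (-946/3 - 61) = 2 - 1129/3 = -1123/3 ≈ -374.33)
G = 6 (G = -3*(-2) = 6)
F(p) = 6 - p
c/x + F(-28)/(-4679) = 49713/(-1123/3) + (6 - 1*(-28))/(-4679) = 49713*(-3/1123) + (6 + 28)*(-1/4679) = -149139/1123 + 34*(-1/4679) = -149139/1123 - 34/4679 = -697859563/5254517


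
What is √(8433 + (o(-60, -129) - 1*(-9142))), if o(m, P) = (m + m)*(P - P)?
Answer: 5*√703 ≈ 132.57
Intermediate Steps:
o(m, P) = 0 (o(m, P) = (2*m)*0 = 0)
√(8433 + (o(-60, -129) - 1*(-9142))) = √(8433 + (0 - 1*(-9142))) = √(8433 + (0 + 9142)) = √(8433 + 9142) = √17575 = 5*√703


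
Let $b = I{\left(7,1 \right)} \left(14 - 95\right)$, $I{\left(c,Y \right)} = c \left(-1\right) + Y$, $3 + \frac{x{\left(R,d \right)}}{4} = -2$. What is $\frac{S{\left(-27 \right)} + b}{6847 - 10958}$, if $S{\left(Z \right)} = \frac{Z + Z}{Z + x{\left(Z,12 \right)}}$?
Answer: $- \frac{22896}{193217} \approx -0.1185$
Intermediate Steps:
$x{\left(R,d \right)} = -20$ ($x{\left(R,d \right)} = -12 + 4 \left(-2\right) = -12 - 8 = -20$)
$I{\left(c,Y \right)} = Y - c$ ($I{\left(c,Y \right)} = - c + Y = Y - c$)
$S{\left(Z \right)} = \frac{2 Z}{-20 + Z}$ ($S{\left(Z \right)} = \frac{Z + Z}{Z - 20} = \frac{2 Z}{-20 + Z}$)
$b = 486$ ($b = \left(1 - 7\right) \left(14 - 95\right) = \left(1 - 7\right) \left(-81\right) = \left(-6\right) \left(-81\right) = 486$)
$\frac{S{\left(-27 \right)} + b}{6847 - 10958} = \frac{2 \left(-27\right) \frac{1}{-20 - 27} + 486}{6847 - 10958} = \frac{2 \left(-27\right) \frac{1}{-47} + 486}{-4111} = \left(2 \left(-27\right) \left(- \frac{1}{47}\right) + 486\right) \left(- \frac{1}{4111}\right) = \left(\frac{54}{47} + 486\right) \left(- \frac{1}{4111}\right) = \frac{22896}{47} \left(- \frac{1}{4111}\right) = - \frac{22896}{193217}$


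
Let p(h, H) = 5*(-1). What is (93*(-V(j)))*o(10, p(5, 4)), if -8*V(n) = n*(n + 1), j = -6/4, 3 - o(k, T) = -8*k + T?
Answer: 3069/4 ≈ 767.25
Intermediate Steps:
p(h, H) = -5
o(k, T) = 3 - T + 8*k (o(k, T) = 3 - (-8*k + T) = 3 - (T - 8*k) = 3 + (-T + 8*k) = 3 - T + 8*k)
j = -3/2 (j = -6*¼ = -3/2 ≈ -1.5000)
V(n) = -n*(1 + n)/8 (V(n) = -n*(n + 1)/8 = -n*(1 + n)/8)
(93*(-V(j)))*o(10, p(5, 4)) = (93*(-(-1)*(-3)*(1 - 3/2)/(8*2)))*(3 - 1*(-5) + 8*10) = (93*(-(-1)*(-3)*(-1)/(8*2*2)))*(3 + 5 + 80) = (93*(-1*(-3/32)))*88 = (93*(3/32))*88 = (279/32)*88 = 3069/4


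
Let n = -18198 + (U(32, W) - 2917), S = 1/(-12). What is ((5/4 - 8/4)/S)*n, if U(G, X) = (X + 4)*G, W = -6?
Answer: -190611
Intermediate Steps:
U(G, X) = G*(4 + X) (U(G, X) = (4 + X)*G = G*(4 + X))
S = -1/12 ≈ -0.083333
n = -21179 (n = -18198 + (32*(4 - 6) - 2917) = -18198 + (32*(-2) - 2917) = -18198 + (-64 - 2917) = -18198 - 2981 = -21179)
((5/4 - 8/4)/S)*n = ((5/4 - 8/4)/(-1/12))*(-21179) = ((5*(¼) - 8*¼)*(-12))*(-21179) = ((5/4 - 2)*(-12))*(-21179) = -¾*(-12)*(-21179) = 9*(-21179) = -190611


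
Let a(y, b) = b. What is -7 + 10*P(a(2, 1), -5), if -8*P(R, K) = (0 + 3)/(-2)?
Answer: -41/8 ≈ -5.1250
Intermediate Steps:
P(R, K) = 3/16 (P(R, K) = -(0 + 3)/(8*(-2)) = -3*(-1)/(8*2) = -⅛*(-3/2) = 3/16)
-7 + 10*P(a(2, 1), -5) = -7 + 10*(3/16) = -7 + 15/8 = -41/8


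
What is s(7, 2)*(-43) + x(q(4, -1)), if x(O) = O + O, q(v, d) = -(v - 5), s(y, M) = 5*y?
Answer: -1503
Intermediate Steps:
q(v, d) = 5 - v (q(v, d) = -(-5 + v) = 5 - v)
x(O) = 2*O
s(7, 2)*(-43) + x(q(4, -1)) = (5*7)*(-43) + 2*(5 - 1*4) = 35*(-43) + 2*(5 - 4) = -1505 + 2*1 = -1505 + 2 = -1503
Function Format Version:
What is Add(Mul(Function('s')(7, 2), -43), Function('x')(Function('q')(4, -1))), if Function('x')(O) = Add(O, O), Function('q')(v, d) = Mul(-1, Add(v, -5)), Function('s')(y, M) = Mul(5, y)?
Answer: -1503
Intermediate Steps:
Function('q')(v, d) = Add(5, Mul(-1, v)) (Function('q')(v, d) = Mul(-1, Add(-5, v)) = Add(5, Mul(-1, v)))
Function('x')(O) = Mul(2, O)
Add(Mul(Function('s')(7, 2), -43), Function('x')(Function('q')(4, -1))) = Add(Mul(Mul(5, 7), -43), Mul(2, Add(5, Mul(-1, 4)))) = Add(Mul(35, -43), Mul(2, Add(5, -4))) = Add(-1505, Mul(2, 1)) = Add(-1505, 2) = -1503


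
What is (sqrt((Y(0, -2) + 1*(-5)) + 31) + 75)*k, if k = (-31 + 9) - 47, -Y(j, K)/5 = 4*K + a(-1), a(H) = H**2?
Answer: -5175 - 69*sqrt(61) ≈ -5713.9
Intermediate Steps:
Y(j, K) = -5 - 20*K (Y(j, K) = -5*(4*K + (-1)**2) = -5*(4*K + 1) = -5*(1 + 4*K) = -5 - 20*K)
k = -69 (k = -22 - 47 = -69)
(sqrt((Y(0, -2) + 1*(-5)) + 31) + 75)*k = (sqrt(((-5 - 20*(-2)) + 1*(-5)) + 31) + 75)*(-69) = (sqrt(((-5 + 40) - 5) + 31) + 75)*(-69) = (sqrt((35 - 5) + 31) + 75)*(-69) = (sqrt(30 + 31) + 75)*(-69) = (sqrt(61) + 75)*(-69) = (75 + sqrt(61))*(-69) = -5175 - 69*sqrt(61)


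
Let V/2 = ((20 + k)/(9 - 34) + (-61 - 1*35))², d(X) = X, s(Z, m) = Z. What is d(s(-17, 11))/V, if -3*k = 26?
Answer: -95625/104661512 ≈ -0.00091366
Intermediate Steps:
k = -26/3 (k = -⅓*26 = -26/3 ≈ -8.6667)
V = 104661512/5625 (V = 2*((20 - 26/3)/(9 - 34) + (-61 - 1*35))² = 2*((34/3)/(-25) + (-61 - 35))² = 2*((34/3)*(-1/25) - 96)² = 2*(-34/75 - 96)² = 2*(-7234/75)² = 2*(52330756/5625) = 104661512/5625 ≈ 18607.)
d(s(-17, 11))/V = -17/104661512/5625 = -17*5625/104661512 = -95625/104661512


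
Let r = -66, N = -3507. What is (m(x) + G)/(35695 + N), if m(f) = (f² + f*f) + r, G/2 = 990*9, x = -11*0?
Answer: 8877/16094 ≈ 0.55157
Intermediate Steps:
x = 0
G = 17820 (G = 2*(990*9) = 2*8910 = 17820)
m(f) = -66 + 2*f² (m(f) = (f² + f*f) - 66 = (f² + f²) - 66 = 2*f² - 66 = -66 + 2*f²)
(m(x) + G)/(35695 + N) = ((-66 + 2*0²) + 17820)/(35695 - 3507) = ((-66 + 2*0) + 17820)/32188 = ((-66 + 0) + 17820)*(1/32188) = (-66 + 17820)*(1/32188) = 17754*(1/32188) = 8877/16094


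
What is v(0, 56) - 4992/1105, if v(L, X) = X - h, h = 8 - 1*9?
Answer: 4461/85 ≈ 52.482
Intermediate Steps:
h = -1 (h = 8 - 9 = -1)
v(L, X) = 1 + X (v(L, X) = X - 1*(-1) = X + 1 = 1 + X)
v(0, 56) - 4992/1105 = (1 + 56) - 4992/1105 = 57 - 4992/1105 = 57 - 1*384/85 = 57 - 384/85 = 4461/85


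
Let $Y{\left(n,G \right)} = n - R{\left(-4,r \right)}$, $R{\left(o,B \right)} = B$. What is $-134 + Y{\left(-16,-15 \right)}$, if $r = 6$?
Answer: $-156$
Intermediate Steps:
$Y{\left(n,G \right)} = -6 + n$ ($Y{\left(n,G \right)} = n - 6 = -6 + n$)
$-134 + Y{\left(-16,-15 \right)} = -134 - 22 = -156$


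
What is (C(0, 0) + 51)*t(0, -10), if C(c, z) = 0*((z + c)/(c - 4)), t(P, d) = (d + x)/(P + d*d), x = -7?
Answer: -867/100 ≈ -8.6700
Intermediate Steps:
t(P, d) = (-7 + d)/(P + d²) (t(P, d) = (d - 7)/(P + d*d) = (-7 + d)/(P + d²))
C(c, z) = 0 (C(c, z) = 0*((c + z)/(-4 + c)) = 0)
(C(0, 0) + 51)*t(0, -10) = (0 + 51)*((-7 - 10)/(0 + (-10)²)) = 51*(-17/(0 + 100)) = 51*(-17/100) = -867/100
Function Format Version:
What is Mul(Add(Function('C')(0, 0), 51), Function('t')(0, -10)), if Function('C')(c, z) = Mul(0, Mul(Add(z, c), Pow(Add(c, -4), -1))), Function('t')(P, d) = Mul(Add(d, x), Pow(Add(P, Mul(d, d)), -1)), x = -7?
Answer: Rational(-867, 100) ≈ -8.6700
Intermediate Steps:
Function('t')(P, d) = Mul(Pow(Add(P, Pow(d, 2)), -1), Add(-7, d)) (Function('t')(P, d) = Mul(Add(d, -7), Pow(Add(P, Mul(d, d)), -1)) = Mul(Add(-7, d), Pow(Add(P, Pow(d, 2)), -1)) = Mul(Pow(Add(P, Pow(d, 2)), -1), Add(-7, d)))
Function('C')(c, z) = 0 (Function('C')(c, z) = Mul(0, Mul(Add(c, z), Pow(Add(-4, c), -1))) = Mul(0, Mul(Pow(Add(-4, c), -1), Add(c, z))) = 0)
Mul(Add(Function('C')(0, 0), 51), Function('t')(0, -10)) = Mul(Add(0, 51), Mul(Pow(Add(0, Pow(-10, 2)), -1), Add(-7, -10))) = Mul(51, Mul(Pow(Add(0, 100), -1), -17)) = Mul(51, Mul(Pow(100, -1), -17)) = Mul(51, Mul(Rational(1, 100), -17)) = Mul(51, Rational(-17, 100)) = Rational(-867, 100)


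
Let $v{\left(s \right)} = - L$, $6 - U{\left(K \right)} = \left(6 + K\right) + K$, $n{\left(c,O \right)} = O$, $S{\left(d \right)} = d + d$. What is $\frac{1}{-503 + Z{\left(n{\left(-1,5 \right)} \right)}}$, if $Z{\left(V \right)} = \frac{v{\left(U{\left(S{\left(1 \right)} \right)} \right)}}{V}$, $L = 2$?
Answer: $- \frac{5}{2517} \approx -0.0019865$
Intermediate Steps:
$S{\left(d \right)} = 2 d$
$U{\left(K \right)} = - 2 K$ ($U{\left(K \right)} = 6 - \left(\left(6 + K\right) + K\right) = 6 - \left(6 + 2 K\right) = - 2 K$)
$v{\left(s \right)} = -2$ ($v{\left(s \right)} = \left(-1\right) 2 = -2$)
$Z{\left(V \right)} = - \frac{2}{V}$
$\frac{1}{-503 + Z{\left(n{\left(-1,5 \right)} \right)}} = \frac{1}{-503 - \frac{2}{5}} = \frac{1}{- \frac{2517}{5}} = - \frac{5}{2517}$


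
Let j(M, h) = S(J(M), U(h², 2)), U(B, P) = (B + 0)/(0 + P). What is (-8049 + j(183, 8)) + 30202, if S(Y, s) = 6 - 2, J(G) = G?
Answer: 22157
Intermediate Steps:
U(B, P) = B/P
S(Y, s) = 4
j(M, h) = 4
(-8049 + j(183, 8)) + 30202 = (-8049 + 4) + 30202 = -8045 + 30202 = 22157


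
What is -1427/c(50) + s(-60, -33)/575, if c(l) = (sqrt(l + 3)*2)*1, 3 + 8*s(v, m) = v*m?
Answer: 1977/4600 - 1427*sqrt(53)/106 ≈ -97.577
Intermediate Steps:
s(v, m) = -3/8 + m*v/8 (s(v, m) = -3/8 + (v*m)/8 = -3/8 + (m*v)/8 = -3/8 + m*v/8)
c(l) = 2*sqrt(3 + l) (c(l) = (sqrt(3 + l)*2)*1 = (2*sqrt(3 + l))*1 = 2*sqrt(3 + l))
-1427/c(50) + s(-60, -33)/575 = -1427*1/(2*sqrt(3 + 50)) + (-3/8 + (1/8)*(-33)*(-60))/575 = -1427*sqrt(53)/106 + (-3/8 + 495/2)*(1/575) = -1427*sqrt(53)/106 + (1977/8)*(1/575) = -1427*sqrt(53)/106 + 1977/4600 = 1977/4600 - 1427*sqrt(53)/106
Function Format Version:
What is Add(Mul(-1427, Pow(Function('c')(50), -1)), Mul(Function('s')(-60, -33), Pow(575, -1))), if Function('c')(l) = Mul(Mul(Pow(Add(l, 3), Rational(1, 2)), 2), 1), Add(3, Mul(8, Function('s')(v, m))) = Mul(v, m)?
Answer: Add(Rational(1977, 4600), Mul(Rational(-1427, 106), Pow(53, Rational(1, 2)))) ≈ -97.577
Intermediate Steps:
Function('s')(v, m) = Add(Rational(-3, 8), Mul(Rational(1, 8), m, v)) (Function('s')(v, m) = Add(Rational(-3, 8), Mul(Rational(1, 8), Mul(v, m))) = Add(Rational(-3, 8), Mul(Rational(1, 8), Mul(m, v))) = Add(Rational(-3, 8), Mul(Rational(1, 8), m, v)))
Function('c')(l) = Mul(2, Pow(Add(3, l), Rational(1, 2))) (Function('c')(l) = Mul(Mul(Pow(Add(3, l), Rational(1, 2)), 2), 1) = Mul(Mul(2, Pow(Add(3, l), Rational(1, 2))), 1) = Mul(2, Pow(Add(3, l), Rational(1, 2))))
Add(Mul(-1427, Pow(Function('c')(50), -1)), Mul(Function('s')(-60, -33), Pow(575, -1))) = Add(Mul(-1427, Pow(Mul(2, Pow(Add(3, 50), Rational(1, 2))), -1)), Mul(Add(Rational(-3, 8), Mul(Rational(1, 8), -33, -60)), Pow(575, -1))) = Add(Mul(-1427, Pow(Mul(2, Pow(53, Rational(1, 2))), -1)), Mul(Add(Rational(-3, 8), Rational(495, 2)), Rational(1, 575))) = Add(Mul(-1427, Mul(Rational(1, 106), Pow(53, Rational(1, 2)))), Mul(Rational(1977, 8), Rational(1, 575))) = Add(Mul(Rational(-1427, 106), Pow(53, Rational(1, 2))), Rational(1977, 4600)) = Add(Rational(1977, 4600), Mul(Rational(-1427, 106), Pow(53, Rational(1, 2))))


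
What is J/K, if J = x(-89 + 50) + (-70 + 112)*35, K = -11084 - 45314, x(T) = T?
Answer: -1431/56398 ≈ -0.025373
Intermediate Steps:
K = -56398
J = 1431 (J = (-89 + 50) + (-70 + 112)*35 = -39 + 42*35 = -39 + 1470 = 1431)
J/K = 1431/(-56398) = 1431*(-1/56398) = -1431/56398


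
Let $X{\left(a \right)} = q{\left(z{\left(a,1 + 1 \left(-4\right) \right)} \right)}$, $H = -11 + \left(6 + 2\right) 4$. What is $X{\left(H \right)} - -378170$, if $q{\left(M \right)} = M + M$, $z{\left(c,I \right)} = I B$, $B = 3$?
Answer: $378152$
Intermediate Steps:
$H = 21$ ($H = -11 + 8 \cdot 4 = -11 + 32 = 21$)
$z{\left(c,I \right)} = 3 I$ ($z{\left(c,I \right)} = I 3 = 3 I$)
$q{\left(M \right)} = 2 M$
$X{\left(a \right)} = -18$ ($X{\left(a \right)} = 2 \cdot 3 \left(1 + 1 \left(-4\right)\right) = 2 \cdot 3 \left(1 - 4\right) = 2 \cdot 3 \left(-3\right) = 2 \left(-9\right) = -18$)
$X{\left(H \right)} - -378170 = -18 - -378170 = -18 + 378170 = 378152$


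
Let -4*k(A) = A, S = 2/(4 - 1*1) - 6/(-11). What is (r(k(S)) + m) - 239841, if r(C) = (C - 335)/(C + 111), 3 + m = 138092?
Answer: -371711121/3653 ≈ -1.0176e+5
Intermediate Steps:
S = 40/33 (S = 2/(4 - 1) - 6*(-1/11) = 2/3 + 6/11 = 2*(⅓) + 6/11 = ⅔ + 6/11 = 40/33 ≈ 1.2121)
k(A) = -A/4
m = 138089 (m = -3 + 138092 = 138089)
r(C) = (-335 + C)/(111 + C)
(r(k(S)) + m) - 239841 = ((-335 - ¼*40/33)/(111 - ¼*40/33) + 138089) - 239841 = ((-335 - 10/33)/(111 - 10/33) + 138089) - 239841 = (-11065/33/(3653/33) + 138089) - 239841 = ((33/3653)*(-11065/33) + 138089) - 239841 = (-11065/3653 + 138089) - 239841 = 504428052/3653 - 239841 = -371711121/3653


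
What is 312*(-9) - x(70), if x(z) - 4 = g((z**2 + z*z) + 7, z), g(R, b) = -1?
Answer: -2811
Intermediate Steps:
x(z) = 3 (x(z) = 4 - 1 = 3)
312*(-9) - x(70) = 312*(-9) - 1*3 = -2808 - 3 = -2811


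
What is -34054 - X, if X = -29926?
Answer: -4128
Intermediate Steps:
-34054 - X = -34054 - 1*(-29926) = -34054 + 29926 = -4128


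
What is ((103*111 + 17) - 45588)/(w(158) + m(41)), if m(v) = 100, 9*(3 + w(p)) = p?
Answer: -307242/1031 ≈ -298.00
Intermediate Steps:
w(p) = -3 + p/9
((103*111 + 17) - 45588)/(w(158) + m(41)) = ((103*111 + 17) - 45588)/((-3 + (1/9)*158) + 100) = ((11433 + 17) - 45588)/((-3 + 158/9) + 100) = (11450 - 45588)/(131/9 + 100) = -34138/1031/9 = -34138*9/1031 = -307242/1031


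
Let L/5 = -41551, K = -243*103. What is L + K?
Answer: -232784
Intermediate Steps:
K = -25029
L = -207755 (L = 5*(-41551) = -207755)
L + K = -207755 - 25029 = -232784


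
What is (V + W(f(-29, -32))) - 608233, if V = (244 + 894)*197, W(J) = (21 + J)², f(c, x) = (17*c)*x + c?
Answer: 248245777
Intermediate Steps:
f(c, x) = c + 17*c*x (f(c, x) = 17*c*x + c = c + 17*c*x)
V = 224186 (V = 1138*197 = 224186)
(V + W(f(-29, -32))) - 608233 = (224186 + (21 - 29*(1 + 17*(-32)))²) - 608233 = (224186 + (21 - 29*(1 - 544))²) - 608233 = (224186 + (21 - 29*(-543))²) - 608233 = (224186 + (21 + 15747)²) - 608233 = (224186 + 15768²) - 608233 = (224186 + 248629824) - 608233 = 248854010 - 608233 = 248245777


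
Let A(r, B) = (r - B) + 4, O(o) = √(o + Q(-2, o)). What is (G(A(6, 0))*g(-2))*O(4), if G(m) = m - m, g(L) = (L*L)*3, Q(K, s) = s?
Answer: 0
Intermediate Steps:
O(o) = √2*√o (O(o) = √(o + o) = √(2*o) = √2*√o)
g(L) = 3*L² (g(L) = L²*3 = 3*L²)
A(r, B) = 4 + r - B
G(m) = 0
(G(A(6, 0))*g(-2))*O(4) = (0*(3*(-2)²))*(√2*√4) = (0*(3*4))*(√2*2) = (0*12)*(2*√2) = 0*(2*√2) = 0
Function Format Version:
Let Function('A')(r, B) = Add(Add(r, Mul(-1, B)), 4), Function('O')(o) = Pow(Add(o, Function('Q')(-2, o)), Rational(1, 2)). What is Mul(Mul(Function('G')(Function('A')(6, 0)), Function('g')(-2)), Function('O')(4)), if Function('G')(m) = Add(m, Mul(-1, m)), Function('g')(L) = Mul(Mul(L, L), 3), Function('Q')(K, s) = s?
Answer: 0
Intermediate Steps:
Function('O')(o) = Mul(Pow(2, Rational(1, 2)), Pow(o, Rational(1, 2))) (Function('O')(o) = Pow(Add(o, o), Rational(1, 2)) = Pow(Mul(2, o), Rational(1, 2)) = Mul(Pow(2, Rational(1, 2)), Pow(o, Rational(1, 2))))
Function('g')(L) = Mul(3, Pow(L, 2)) (Function('g')(L) = Mul(Pow(L, 2), 3) = Mul(3, Pow(L, 2)))
Function('A')(r, B) = Add(4, r, Mul(-1, B))
Function('G')(m) = 0
Mul(Mul(Function('G')(Function('A')(6, 0)), Function('g')(-2)), Function('O')(4)) = Mul(Mul(0, Mul(3, Pow(-2, 2))), Mul(Pow(2, Rational(1, 2)), Pow(4, Rational(1, 2)))) = Mul(Mul(0, Mul(3, 4)), Mul(Pow(2, Rational(1, 2)), 2)) = Mul(Mul(0, 12), Mul(2, Pow(2, Rational(1, 2)))) = Mul(0, Mul(2, Pow(2, Rational(1, 2)))) = 0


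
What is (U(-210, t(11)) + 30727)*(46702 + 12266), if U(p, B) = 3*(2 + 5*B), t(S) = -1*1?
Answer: 1811379024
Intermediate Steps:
t(S) = -1
U(p, B) = 6 + 15*B
(U(-210, t(11)) + 30727)*(46702 + 12266) = ((6 + 15*(-1)) + 30727)*(46702 + 12266) = ((6 - 15) + 30727)*58968 = (-9 + 30727)*58968 = 30718*58968 = 1811379024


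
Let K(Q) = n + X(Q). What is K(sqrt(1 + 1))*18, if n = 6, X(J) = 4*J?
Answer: 108 + 72*sqrt(2) ≈ 209.82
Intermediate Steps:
K(Q) = 6 + 4*Q
K(sqrt(1 + 1))*18 = (6 + 4*sqrt(1 + 1))*18 = (6 + 4*sqrt(2))*18 = 108 + 72*sqrt(2)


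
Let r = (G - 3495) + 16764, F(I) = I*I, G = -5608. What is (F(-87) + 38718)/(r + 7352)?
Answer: 46287/15013 ≈ 3.0831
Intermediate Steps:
F(I) = I**2
r = 7661 (r = (-5608 - 3495) + 16764 = -9103 + 16764 = 7661)
(F(-87) + 38718)/(r + 7352) = ((-87)**2 + 38718)/(7661 + 7352) = (7569 + 38718)/15013 = 46287*(1/15013) = 46287/15013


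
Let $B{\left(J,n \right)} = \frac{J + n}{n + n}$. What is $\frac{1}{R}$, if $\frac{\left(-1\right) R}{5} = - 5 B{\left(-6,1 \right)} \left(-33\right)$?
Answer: $\frac{2}{4125} \approx 0.00048485$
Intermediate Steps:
$B{\left(J,n \right)} = \frac{J + n}{2 n}$
$R = \frac{4125}{2}$ ($R = - 5 - 5 \frac{-6 + 1}{2 \cdot 1} \left(-33\right) = - 5 - 5 \cdot \frac{1}{2} \cdot 1 \left(-5\right) \left(-33\right) = - 5 \left(-5\right) \left(- \frac{5}{2}\right) \left(-33\right) = - 5 \cdot \frac{25}{2} \left(-33\right) = \left(-5\right) \left(- \frac{825}{2}\right) = \frac{4125}{2} \approx 2062.5$)
$\frac{1}{R} = \frac{1}{\frac{4125}{2}} = \frac{2}{4125}$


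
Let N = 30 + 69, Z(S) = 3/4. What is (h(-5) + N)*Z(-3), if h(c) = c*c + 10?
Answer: 201/2 ≈ 100.50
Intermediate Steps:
h(c) = 10 + c² (h(c) = c² + 10 = 10 + c²)
Z(S) = ¾ (Z(S) = 3*(¼) = ¾)
N = 99
(h(-5) + N)*Z(-3) = ((10 + (-5)²) + 99)*(¾) = ((10 + 25) + 99)*(¾) = (35 + 99)*(¾) = 134*(¾) = 201/2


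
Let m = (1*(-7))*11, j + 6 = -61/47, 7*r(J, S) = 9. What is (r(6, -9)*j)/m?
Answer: 63/517 ≈ 0.12186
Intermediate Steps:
r(J, S) = 9/7 (r(J, S) = (⅐)*9 = 9/7)
j = -343/47 (j = -6 - 61/47 = -343/47 ≈ -7.2979)
m = -77 (m = -7*11 = -77)
(r(6, -9)*j)/m = ((9/7)*(-343/47))/(-77) = -441/47*(-1/77) = 63/517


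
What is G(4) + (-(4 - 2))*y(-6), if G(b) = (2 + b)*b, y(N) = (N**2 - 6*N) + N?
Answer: -108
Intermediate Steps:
y(N) = N**2 - 5*N
G(b) = b*(2 + b)
G(4) + (-(4 - 2))*y(-6) = 4*(2 + 4) + (-(4 - 2))*(-6*(-5 - 6)) = 4*6 + (-1*2)*(-6*(-11)) = 24 - 2*66 = 24 - 132 = -108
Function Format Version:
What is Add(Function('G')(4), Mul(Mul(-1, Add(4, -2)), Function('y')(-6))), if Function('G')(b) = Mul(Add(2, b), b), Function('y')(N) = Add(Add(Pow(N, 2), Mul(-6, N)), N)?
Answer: -108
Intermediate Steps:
Function('y')(N) = Add(Pow(N, 2), Mul(-5, N))
Function('G')(b) = Mul(b, Add(2, b))
Add(Function('G')(4), Mul(Mul(-1, Add(4, -2)), Function('y')(-6))) = Add(Mul(4, Add(2, 4)), Mul(Mul(-1, Add(4, -2)), Mul(-6, Add(-5, -6)))) = Add(Mul(4, 6), Mul(Mul(-1, 2), Mul(-6, -11))) = Add(24, Mul(-2, 66)) = Add(24, -132) = -108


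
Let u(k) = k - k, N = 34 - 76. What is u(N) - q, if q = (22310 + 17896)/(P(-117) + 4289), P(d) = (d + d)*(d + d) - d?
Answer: -20103/29581 ≈ -0.67959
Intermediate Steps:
N = -42
u(k) = 0
P(d) = -d + 4*d² (P(d) = (2*d)*(2*d) - d = 4*d² - d = -d + 4*d²)
q = 20103/29581 (q = (22310 + 17896)/(-117*(-1 + 4*(-117)) + 4289) = 40206/(-117*(-1 - 468) + 4289) = 40206/(-117*(-469) + 4289) = 40206/(54873 + 4289) = 40206/59162 = 40206*(1/59162) = 20103/29581 ≈ 0.67959)
u(N) - q = 0 - 1*20103/29581 = 0 - 20103/29581 = -20103/29581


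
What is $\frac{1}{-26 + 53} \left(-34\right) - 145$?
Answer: $- \frac{3949}{27} \approx -146.26$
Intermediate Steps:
$\frac{1}{-26 + 53} \left(-34\right) - 145 = \frac{1}{27} \left(-34\right) - 145 = - \frac{34}{27} - 145 = - \frac{3949}{27}$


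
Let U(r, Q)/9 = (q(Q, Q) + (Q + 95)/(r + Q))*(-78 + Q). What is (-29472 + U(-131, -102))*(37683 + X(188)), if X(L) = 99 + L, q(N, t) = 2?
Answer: -289833970920/233 ≈ -1.2439e+9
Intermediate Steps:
U(r, Q) = 9*(-78 + Q)*(2 + (95 + Q)/(Q + r)) (U(r, Q) = 9*((2 + (Q + 95)/(r + Q))*(-78 + Q)) = 9*((2 + (95 + Q)/(Q + r))*(-78 + Q)) = 9*((-78 + Q)*(2 + (95 + Q)/(Q + r))) = 9*(-78 + Q)*(2 + (95 + Q)/(Q + r)))
(-29472 + U(-131, -102))*(37683 + X(188)) = (-29472 + 9*(-7410 - 156*(-131) - 139*(-102) + 3*(-102)**2 + 2*(-102)*(-131))/(-102 - 131))*(37683 + (99 + 188)) = (-29472 + 9*(-7410 + 20436 + 14178 + 3*10404 + 26724)/(-233))*(37683 + 287) = (-29472 + 9*(-1/233)*(-7410 + 20436 + 14178 + 31212 + 26724))*37970 = (-29472 + 9*(-1/233)*85140)*37970 = (-29472 - 766260/233)*37970 = -7633236/233*37970 = -289833970920/233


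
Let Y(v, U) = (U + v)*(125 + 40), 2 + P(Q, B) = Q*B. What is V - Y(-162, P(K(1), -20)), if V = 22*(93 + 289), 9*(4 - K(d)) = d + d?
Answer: 143792/3 ≈ 47931.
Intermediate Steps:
K(d) = 4 - 2*d/9 (K(d) = 4 - (d + d)/9 = 4 - 2*d/9)
P(Q, B) = -2 + B*Q (P(Q, B) = -2 + Q*B = -2 + B*Q)
Y(v, U) = 165*U + 165*v (Y(v, U) = (U + v)*165 = 165*U + 165*v)
V = 8404 (V = 22*382 = 8404)
V - Y(-162, P(K(1), -20)) = 8404 - (165*(-2 - 20*(4 - 2/9*1)) + 165*(-162)) = 8404 - (165*(-2 - 20*(4 - 2/9)) - 26730) = 8404 - (165*(-2 - 20*34/9) - 26730) = 8404 - (165*(-2 - 680/9) - 26730) = 8404 - (165*(-698/9) - 26730) = 8404 - (-38390/3 - 26730) = 8404 - 1*(-118580/3) = 8404 + 118580/3 = 143792/3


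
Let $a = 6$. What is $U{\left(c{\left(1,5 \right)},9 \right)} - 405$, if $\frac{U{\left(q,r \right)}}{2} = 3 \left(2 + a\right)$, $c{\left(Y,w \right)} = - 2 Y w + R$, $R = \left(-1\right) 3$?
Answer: $-357$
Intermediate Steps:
$R = -3$
$c{\left(Y,w \right)} = -3 - 2 Y w$ ($c{\left(Y,w \right)} = - 2 Y w - 3 = -3 - 2 Y w$)
$U{\left(q,r \right)} = 48$ ($U{\left(q,r \right)} = 2 \cdot 3 \left(2 + 6\right) = 2 \cdot 3 \cdot 8 = 2 \cdot 24 = 48$)
$U{\left(c{\left(1,5 \right)},9 \right)} - 405 = 48 - 405 = -357$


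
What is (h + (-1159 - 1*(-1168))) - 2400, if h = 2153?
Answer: -238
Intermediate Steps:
(h + (-1159 - 1*(-1168))) - 2400 = (2153 + (-1159 - 1*(-1168))) - 2400 = (2153 + (-1159 + 1168)) - 2400 = (2153 + 9) - 2400 = 2162 - 2400 = -238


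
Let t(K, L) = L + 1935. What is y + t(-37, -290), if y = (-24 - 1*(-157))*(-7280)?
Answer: -966595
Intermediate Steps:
t(K, L) = 1935 + L
y = -968240 (y = (-24 + 157)*(-7280) = 133*(-7280) = -968240)
y + t(-37, -290) = -968240 + (1935 - 290) = -968240 + 1645 = -966595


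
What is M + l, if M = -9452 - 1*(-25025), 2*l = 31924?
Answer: 31535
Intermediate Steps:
l = 15962 (l = (1/2)*31924 = 15962)
M = 15573 (M = -9452 + 25025 = 15573)
M + l = 15573 + 15962 = 31535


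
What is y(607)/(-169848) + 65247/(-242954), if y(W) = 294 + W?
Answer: -5650487005/20632625496 ≈ -0.27386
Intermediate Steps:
y(607)/(-169848) + 65247/(-242954) = (294 + 607)/(-169848) + 65247/(-242954) = 901*(-1/169848) + 65247*(-1/242954) = -901/169848 - 65247/242954 = -5650487005/20632625496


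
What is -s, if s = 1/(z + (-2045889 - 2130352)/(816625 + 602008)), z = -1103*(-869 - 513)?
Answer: -1418633/2162483362777 ≈ -6.5602e-7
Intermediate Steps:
z = 1524346 (z = -1103*(-1382) = 1524346)
s = 1418633/2162483362777 (s = 1/(1524346 + (-2045889 - 2130352)/(816625 + 602008)) = 1/(1524346 - 4176241/1418633) = 1/(2162483362777/1418633) = 1418633/2162483362777 ≈ 6.5602e-7)
-s = -1*1418633/2162483362777 = -1418633/2162483362777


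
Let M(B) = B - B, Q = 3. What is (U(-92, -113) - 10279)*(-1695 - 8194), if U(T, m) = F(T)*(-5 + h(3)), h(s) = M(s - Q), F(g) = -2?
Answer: 101550141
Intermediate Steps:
M(B) = 0
h(s) = 0
U(T, m) = 10 (U(T, m) = -2*(-5 + 0) = -2*(-5) = 10)
(U(-92, -113) - 10279)*(-1695 - 8194) = (10 - 10279)*(-1695 - 8194) = -10269*(-9889) = 101550141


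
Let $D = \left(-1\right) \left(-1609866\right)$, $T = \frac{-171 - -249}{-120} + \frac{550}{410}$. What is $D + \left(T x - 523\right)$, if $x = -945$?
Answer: $\frac{263825089}{164} \approx 1.6087 \cdot 10^{6}$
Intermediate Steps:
$T = \frac{567}{820}$ ($T = \left(-171 + 249\right) \left(- \frac{1}{120}\right) + 550 \cdot \frac{1}{410} = 78 \left(- \frac{1}{120}\right) + \frac{55}{41} = - \frac{13}{20} + \frac{55}{41} = \frac{567}{820} \approx 0.69146$)
$D = 1609866$
$D + \left(T x - 523\right) = 1609866 + \left(\frac{567}{820} \left(-945\right) - 523\right) = 1609866 - \frac{192935}{164} = \frac{263825089}{164}$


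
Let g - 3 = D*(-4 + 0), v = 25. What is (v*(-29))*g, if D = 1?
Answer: 725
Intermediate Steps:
g = -1 (g = 3 + 1*(-4 + 0) = 3 + 1*(-4) = 3 - 4 = -1)
(v*(-29))*g = (25*(-29))*(-1) = -725*(-1) = 725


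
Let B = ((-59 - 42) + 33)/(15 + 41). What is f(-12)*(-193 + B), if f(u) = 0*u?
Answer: 0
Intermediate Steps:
f(u) = 0
B = -17/14 (B = (-101 + 33)/56 = -68*1/56 = -17/14 ≈ -1.2143)
f(-12)*(-193 + B) = 0*(-193 - 17/14) = 0*(-2719/14) = 0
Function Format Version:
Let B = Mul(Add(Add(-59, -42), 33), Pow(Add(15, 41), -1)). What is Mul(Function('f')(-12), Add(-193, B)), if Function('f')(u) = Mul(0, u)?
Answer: 0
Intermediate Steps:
Function('f')(u) = 0
B = Rational(-17, 14) (B = Mul(Add(-101, 33), Pow(56, -1)) = Mul(-68, Rational(1, 56)) = Rational(-17, 14) ≈ -1.2143)
Mul(Function('f')(-12), Add(-193, B)) = Mul(0, Add(-193, Rational(-17, 14))) = Mul(0, Rational(-2719, 14)) = 0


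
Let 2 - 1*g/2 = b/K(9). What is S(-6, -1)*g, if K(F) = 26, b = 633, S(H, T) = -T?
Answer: -581/13 ≈ -44.692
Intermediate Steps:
g = -581/13 (g = 4 - 1266/26 = 4 - 2*633/26 = 4 - 633/13 = -581/13 ≈ -44.692)
S(-6, -1)*g = -1*(-1)*(-581/13) = 1*(-581/13) = -581/13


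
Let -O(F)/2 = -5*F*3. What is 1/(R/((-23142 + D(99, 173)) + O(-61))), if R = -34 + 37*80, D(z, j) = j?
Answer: -24799/2926 ≈ -8.4754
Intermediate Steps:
O(F) = 30*F (O(F) = -2*(-5*F)*3 = -(-30)*F = 30*F)
R = 2926 (R = -34 + 2960 = 2926)
1/(R/((-23142 + D(99, 173)) + O(-61))) = 1/(2926/((-23142 + 173) + 30*(-61))) = 1/(2926/(-22969 - 1830)) = 1/(2926/(-24799)) = 1/(2926*(-1/24799)) = 1/(-2926/24799) = -24799/2926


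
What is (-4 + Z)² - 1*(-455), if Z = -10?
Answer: 651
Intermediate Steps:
(-4 + Z)² - 1*(-455) = (-4 - 10)² - 1*(-455) = (-14)² + 455 = 196 + 455 = 651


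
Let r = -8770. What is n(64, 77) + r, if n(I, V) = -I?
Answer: -8834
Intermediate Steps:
n(64, 77) + r = -1*64 - 8770 = -64 - 8770 = -8834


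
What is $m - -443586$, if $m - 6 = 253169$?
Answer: $696761$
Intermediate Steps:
$m = 253175$ ($m = 6 + 253169 = 253175$)
$m - -443586 = 253175 - -443586 = 253175 + 443586 = 696761$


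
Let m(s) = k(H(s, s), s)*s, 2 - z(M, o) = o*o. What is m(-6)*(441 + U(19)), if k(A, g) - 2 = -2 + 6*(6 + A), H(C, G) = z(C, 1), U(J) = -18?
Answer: -106596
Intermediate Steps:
z(M, o) = 2 - o² (z(M, o) = 2 - o*o = 2 - o²)
H(C, G) = 1 (H(C, G) = 2 - 1*1² = 2 - 1*1 = 2 - 1 = 1)
k(A, g) = 36 + 6*A (k(A, g) = 2 + (-2 + 6*(6 + A)) = 2 + (-2 + (36 + 6*A)) = 2 + (34 + 6*A) = 36 + 6*A)
m(s) = 42*s (m(s) = (36 + 6*1)*s = (36 + 6)*s = 42*s)
m(-6)*(441 + U(19)) = (42*(-6))*(441 - 18) = -252*423 = -106596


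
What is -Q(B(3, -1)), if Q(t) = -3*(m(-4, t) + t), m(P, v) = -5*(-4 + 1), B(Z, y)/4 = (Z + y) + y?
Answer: 57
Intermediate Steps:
B(Z, y) = 4*Z + 8*y (B(Z, y) = 4*((Z + y) + y) = 4*(Z + 2*y) = 4*Z + 8*y)
m(P, v) = 15 (m(P, v) = -5*(-3) = 15)
Q(t) = -45 - 3*t (Q(t) = -3*(15 + t) = -45 - 3*t)
-Q(B(3, -1)) = -(-45 - 3*(4*3 + 8*(-1))) = -(-45 - 3*(12 - 8)) = -(-45 - 3*4) = -(-45 - 12) = -1*(-57) = 57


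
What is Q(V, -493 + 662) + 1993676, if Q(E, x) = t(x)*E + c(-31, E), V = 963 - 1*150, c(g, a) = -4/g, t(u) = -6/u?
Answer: 10444718022/5239 ≈ 1.9936e+6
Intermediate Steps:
V = 813 (V = 963 - 150 = 813)
Q(E, x) = 4/31 - 6*E/x (Q(E, x) = (-6/x)*E - 4/(-31) = -6*E/x - 4*(-1/31) = -6*E/x + 4/31 = 4/31 - 6*E/x)
Q(V, -493 + 662) + 1993676 = (4/31 - 6*813/(-493 + 662)) + 1993676 = (4/31 - 6*813/169) + 1993676 = (4/31 - 6*813*1/169) + 1993676 = (4/31 - 4878/169) + 1993676 = -150542/5239 + 1993676 = 10444718022/5239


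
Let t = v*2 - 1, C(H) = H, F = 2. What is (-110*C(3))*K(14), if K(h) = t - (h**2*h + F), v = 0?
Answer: 906510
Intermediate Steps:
t = -1 (t = 0*2 - 1 = 0 - 1 = -1)
K(h) = -3 - h**3 (K(h) = -1 - (h**2*h + 2) = -1 - (h**3 + 2) = -1 - (2 + h**3) = -1 + (-2 - h**3) = -3 - h**3)
(-110*C(3))*K(14) = (-110*3)*(-3 - 1*14**3) = -330*(-3 - 1*2744) = -330*(-3 - 2744) = -330*(-2747) = 906510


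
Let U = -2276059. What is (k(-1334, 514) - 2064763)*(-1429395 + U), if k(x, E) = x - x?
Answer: 7650884317402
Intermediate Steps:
k(x, E) = 0
(k(-1334, 514) - 2064763)*(-1429395 + U) = (0 - 2064763)*(-1429395 - 2276059) = -2064763*(-3705454) = 7650884317402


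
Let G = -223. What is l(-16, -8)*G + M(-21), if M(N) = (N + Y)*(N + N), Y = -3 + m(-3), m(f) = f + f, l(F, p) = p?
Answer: 3044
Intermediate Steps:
m(f) = 2*f
Y = -9 (Y = -3 + 2*(-3) = -3 - 6 = -9)
M(N) = 2*N*(-9 + N) (M(N) = (N - 9)*(N + N) = (-9 + N)*(2*N) = 2*N*(-9 + N))
l(-16, -8)*G + M(-21) = -8*(-223) + 2*(-21)*(-9 - 21) = 1784 + 2*(-21)*(-30) = 1784 + 1260 = 3044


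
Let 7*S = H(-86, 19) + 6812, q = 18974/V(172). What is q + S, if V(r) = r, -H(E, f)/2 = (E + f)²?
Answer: -119867/602 ≈ -199.11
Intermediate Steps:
H(E, f) = -2*(E + f)²
q = 9487/86 (q = 18974/172 = 18974*(1/172) = 9487/86 ≈ 110.31)
S = -2166/7 (S = (-2*(-86 + 19)² + 6812)/7 = (-2*(-67)² + 6812)/7 = (-2*4489 + 6812)/7 = (-8978 + 6812)/7 = (⅐)*(-2166) = -2166/7 ≈ -309.43)
q + S = 9487/86 - 2166/7 = -119867/602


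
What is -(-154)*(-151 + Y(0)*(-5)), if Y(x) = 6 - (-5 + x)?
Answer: -31724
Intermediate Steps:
Y(x) = 11 - x (Y(x) = 6 + (5 - x) = 11 - x)
-(-154)*(-151 + Y(0)*(-5)) = -(-154)*(-151 + (11 - 1*0)*(-5)) = -(-154)*(-151 + (11 + 0)*(-5)) = -(-154)*(-151 + 11*(-5)) = -(-154)*(-151 - 55) = -(-154)*(-206) = -1*31724 = -31724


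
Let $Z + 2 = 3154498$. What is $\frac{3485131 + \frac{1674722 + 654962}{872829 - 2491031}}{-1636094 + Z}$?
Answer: $\frac{2819821812389}{1228540576602} \approx 2.2953$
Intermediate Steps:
$Z = 3154496$ ($Z = -2 + 3154498 = 3154496$)
$\frac{3485131 + \frac{1674722 + 654962}{872829 - 2491031}}{-1636094 + Z} = \frac{3485131 + \frac{1674722 + 654962}{872829 - 2491031}}{-1636094 + 3154496} = \frac{3485131 + \frac{2329684}{-1618202}}{1518402} = \left(3485131 + 2329684 \left(- \frac{1}{1618202}\right)\right) \frac{1}{1518402} = \left(3485131 - \frac{1164842}{809101}\right) \frac{1}{1518402} = \frac{2819821812389}{809101} \cdot \frac{1}{1518402} = \frac{2819821812389}{1228540576602}$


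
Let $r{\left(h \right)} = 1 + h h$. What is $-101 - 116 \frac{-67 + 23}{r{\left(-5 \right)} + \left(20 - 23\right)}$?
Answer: $\frac{2781}{23} \approx 120.91$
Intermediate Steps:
$r{\left(h \right)} = 1 + h^{2}$
$-101 - 116 \frac{-67 + 23}{r{\left(-5 \right)} + \left(20 - 23\right)} = -101 - 116 \frac{-67 + 23}{\left(1 + \left(-5\right)^{2}\right) + \left(20 - 23\right)} = -101 - 116 \left(- \frac{44}{\left(1 + 25\right) + \left(20 - 23\right)}\right) = -101 - 116 \left(- \frac{44}{26 - 3}\right) = -101 - 116 \left(- \frac{44}{23}\right) = -101 - 116 \left(\left(-44\right) \frac{1}{23}\right) = -101 - - \frac{5104}{23} = -101 + \frac{5104}{23} = \frac{2781}{23}$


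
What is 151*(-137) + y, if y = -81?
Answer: -20768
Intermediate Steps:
151*(-137) + y = 151*(-137) - 81 = -20687 - 81 = -20768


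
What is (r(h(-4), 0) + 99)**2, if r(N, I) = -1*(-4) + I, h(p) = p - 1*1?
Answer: 10609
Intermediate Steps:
h(p) = -1 + p (h(p) = p - 1 = -1 + p)
r(N, I) = 4 + I
(r(h(-4), 0) + 99)**2 = ((4 + 0) + 99)**2 = (4 + 99)**2 = 103**2 = 10609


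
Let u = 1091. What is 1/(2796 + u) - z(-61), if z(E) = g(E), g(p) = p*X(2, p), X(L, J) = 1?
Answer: 237108/3887 ≈ 61.000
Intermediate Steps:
g(p) = p (g(p) = p*1 = p)
z(E) = E
1/(2796 + u) - z(-61) = 1/(2796 + 1091) - 1*(-61) = 1/3887 + 61 = 237108/3887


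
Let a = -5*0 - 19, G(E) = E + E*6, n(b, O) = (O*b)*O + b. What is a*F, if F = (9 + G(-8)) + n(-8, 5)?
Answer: 4845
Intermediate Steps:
n(b, O) = b + b*O² (n(b, O) = b*O² + b = b + b*O²)
G(E) = 7*E (G(E) = E + 6*E = 7*E)
a = -19 (a = 0 - 19 = -19)
F = -255 (F = (9 + 7*(-8)) - 8*(1 + 5²) = (9 - 56) - 8*(1 + 25) = -47 - 8*26 = -47 - 208 = -255)
a*F = -19*(-255) = 4845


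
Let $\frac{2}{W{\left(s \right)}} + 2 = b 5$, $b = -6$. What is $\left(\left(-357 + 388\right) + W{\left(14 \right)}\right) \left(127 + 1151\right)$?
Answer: $\frac{316305}{8} \approx 39538.0$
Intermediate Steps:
$W{\left(s \right)} = - \frac{1}{16}$ ($W{\left(s \right)} = \frac{2}{-2 - 30} = \frac{2}{-32} = 2 \left(- \frac{1}{32}\right) = - \frac{1}{16}$)
$\left(\left(-357 + 388\right) + W{\left(14 \right)}\right) \left(127 + 1151\right) = \left(\left(-357 + 388\right) - \frac{1}{16}\right) \left(127 + 1151\right) = \left(31 - \frac{1}{16}\right) 1278 = \frac{495}{16} \cdot 1278 = \frac{316305}{8}$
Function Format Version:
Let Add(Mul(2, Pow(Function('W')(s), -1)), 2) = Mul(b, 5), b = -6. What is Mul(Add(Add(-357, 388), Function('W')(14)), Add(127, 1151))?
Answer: Rational(316305, 8) ≈ 39538.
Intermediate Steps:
Function('W')(s) = Rational(-1, 16) (Function('W')(s) = Mul(2, Pow(Add(-2, Mul(-6, 5)), -1)) = Mul(2, Pow(Add(-2, -30), -1)) = Mul(2, Pow(-32, -1)) = Mul(2, Rational(-1, 32)) = Rational(-1, 16))
Mul(Add(Add(-357, 388), Function('W')(14)), Add(127, 1151)) = Mul(Add(Add(-357, 388), Rational(-1, 16)), Add(127, 1151)) = Mul(Add(31, Rational(-1, 16)), 1278) = Mul(Rational(495, 16), 1278) = Rational(316305, 8)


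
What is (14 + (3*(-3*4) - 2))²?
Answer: 576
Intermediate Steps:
(14 + (3*(-3*4) - 2))² = (14 + (3*(-12) - 2))² = (14 + (-36 - 2))² = (14 - 38)² = (-24)² = 576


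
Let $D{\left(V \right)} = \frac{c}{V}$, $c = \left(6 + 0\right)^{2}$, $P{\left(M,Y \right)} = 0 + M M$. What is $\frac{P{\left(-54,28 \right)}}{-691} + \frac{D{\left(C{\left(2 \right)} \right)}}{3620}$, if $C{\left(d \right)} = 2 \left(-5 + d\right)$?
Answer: $- \frac{5280033}{1250710} \approx -4.2216$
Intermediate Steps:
$P{\left(M,Y \right)} = M^{2}$ ($P{\left(M,Y \right)} = 0 + M^{2} = M^{2}$)
$c = 36$ ($c = 6^{2} = 36$)
$C{\left(d \right)} = -10 + 2 d$
$D{\left(V \right)} = \frac{36}{V}$
$\frac{P{\left(-54,28 \right)}}{-691} + \frac{D{\left(C{\left(2 \right)} \right)}}{3620} = \frac{\left(-54\right)^{2}}{-691} + \frac{36 \frac{1}{-10 + 2 \cdot 2}}{3620} = 2916 \left(- \frac{1}{691}\right) + \frac{36}{-10 + 4} \cdot \frac{1}{3620} = - \frac{2916}{691} + \frac{36}{-6} \cdot \frac{1}{3620} = - \frac{2916}{691} + 36 \left(- \frac{1}{6}\right) \frac{1}{3620} = - \frac{2916}{691} - \frac{3}{1810} = - \frac{5280033}{1250710}$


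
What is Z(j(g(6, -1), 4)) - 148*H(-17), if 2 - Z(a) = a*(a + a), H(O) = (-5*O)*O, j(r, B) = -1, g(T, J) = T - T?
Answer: 213860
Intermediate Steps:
g(T, J) = 0
H(O) = -5*O²
Z(a) = 2 - 2*a² (Z(a) = 2 - a*(a + a) = 2 - a*2*a = 2 - 2*a²)
Z(j(g(6, -1), 4)) - 148*H(-17) = (2 - 2*(-1)²) - (-740)*(-17)² = (2 - 2*1) - (-740)*289 = (2 - 2) - 148*(-1445) = 0 + 213860 = 213860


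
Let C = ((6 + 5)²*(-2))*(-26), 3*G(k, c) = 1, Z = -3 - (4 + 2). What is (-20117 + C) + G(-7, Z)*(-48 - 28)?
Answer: -41551/3 ≈ -13850.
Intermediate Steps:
Z = -9 (Z = -3 - 1*6 = -3 - 6 = -9)
G(k, c) = ⅓ (G(k, c) = (⅓)*1 = ⅓)
C = 6292 (C = (11²*(-2))*(-26) = (121*(-2))*(-26) = -242*(-26) = 6292)
(-20117 + C) + G(-7, Z)*(-48 - 28) = (-20117 + 6292) + (-48 - 28)/3 = -13825 + (⅓)*(-76) = -13825 - 76/3 = -41551/3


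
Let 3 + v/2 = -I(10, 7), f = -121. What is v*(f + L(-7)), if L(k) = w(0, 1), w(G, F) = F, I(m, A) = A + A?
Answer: 4080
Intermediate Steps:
I(m, A) = 2*A
v = -34 (v = -6 + 2*(-2*7) = -6 + 2*(-1*14) = -6 + 2*(-14) = -6 - 28 = -34)
L(k) = 1
v*(f + L(-7)) = -34*(-121 + 1) = -34*(-120) = 4080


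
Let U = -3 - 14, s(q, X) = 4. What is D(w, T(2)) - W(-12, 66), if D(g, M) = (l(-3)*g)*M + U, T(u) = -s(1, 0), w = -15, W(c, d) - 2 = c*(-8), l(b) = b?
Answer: -295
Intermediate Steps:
W(c, d) = 2 - 8*c (W(c, d) = 2 + c*(-8) = 2 - 8*c)
U = -17
T(u) = -4 (T(u) = -1*4 = -4)
D(g, M) = -17 - 3*M*g (D(g, M) = (-3*g)*M - 17 = -3*M*g - 17 = -17 - 3*M*g)
D(w, T(2)) - W(-12, 66) = (-17 - 3*(-4)*(-15)) - (2 - 8*(-12)) = (-17 - 180) - (2 + 96) = -197 - 1*98 = -197 - 98 = -295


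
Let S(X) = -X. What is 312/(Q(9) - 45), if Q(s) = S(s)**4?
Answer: 26/543 ≈ 0.047882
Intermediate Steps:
Q(s) = s**4 (Q(s) = (-s)**4 = s**4)
312/(Q(9) - 45) = 312/(9**4 - 45) = 312/(6561 - 45) = 312/6516 = 312*(1/6516) = 26/543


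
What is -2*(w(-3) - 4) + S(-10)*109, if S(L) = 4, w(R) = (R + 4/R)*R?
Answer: 418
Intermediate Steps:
w(R) = R*(R + 4/R)
-2*(w(-3) - 4) + S(-10)*109 = -2*((4 + (-3)²) - 4) + 4*109 = -2*((4 + 9) - 4) + 436 = -2*(13 - 4) + 436 = -2*9 + 436 = -18 + 436 = 418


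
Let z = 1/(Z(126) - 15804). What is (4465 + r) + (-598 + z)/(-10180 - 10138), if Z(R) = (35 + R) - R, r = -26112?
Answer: -6935571220811/320394542 ≈ -21647.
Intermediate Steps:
Z(R) = 35
z = -1/15769 (z = 1/(35 - 15804) = 1/(-15769) = -1/15769 ≈ -6.3416e-5)
(4465 + r) + (-598 + z)/(-10180 - 10138) = (4465 - 26112) + (-598 - 1/15769)/(-10180 - 10138) = -21647 - 9429863/15769/(-20318) = -21647 - 9429863/15769*(-1/20318) = -21647 + 9429863/320394542 = -6935571220811/320394542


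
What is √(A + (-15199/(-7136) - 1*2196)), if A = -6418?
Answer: I*√27408620030/1784 ≈ 92.8*I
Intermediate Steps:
√(A + (-15199/(-7136) - 1*2196)) = √(-6418 + (-15199/(-7136) - 1*2196)) = √(-6418 + (-15199*(-1/7136) - 2196)) = √(-6418 + (15199/7136 - 2196)) = √(-6418 - 15655457/7136) = √(-61454305/7136) = I*√27408620030/1784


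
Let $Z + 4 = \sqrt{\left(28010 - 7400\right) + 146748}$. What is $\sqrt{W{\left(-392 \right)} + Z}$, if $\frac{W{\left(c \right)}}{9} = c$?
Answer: $\sqrt{-3532 + \sqrt{167358}} \approx 55.883 i$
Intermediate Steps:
$W{\left(c \right)} = 9 c$
$Z = -4 + \sqrt{167358}$ ($Z = -4 + \sqrt{\left(28010 - 7400\right) + 146748} = -4 + \sqrt{20610 + 146748} = -4 + \sqrt{167358} \approx 405.09$)
$\sqrt{W{\left(-392 \right)} + Z} = \sqrt{9 \left(-392\right) - \left(4 - \sqrt{167358}\right)} = \sqrt{-3528 - \left(4 - \sqrt{167358}\right)} = \sqrt{-3532 + \sqrt{167358}}$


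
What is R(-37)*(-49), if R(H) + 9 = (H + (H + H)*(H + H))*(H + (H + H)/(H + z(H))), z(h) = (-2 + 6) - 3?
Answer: 55881119/6 ≈ 9.3135e+6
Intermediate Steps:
z(h) = 1 (z(h) = 4 - 3 = 1)
R(H) = -9 + (H + 4*H²)*(H + 2*H/(1 + H)) (R(H) = -9 + (H + (H + H)*(H + H))*(H + (H + H)/(H + 1)) = -9 + (H + (2*H)*(2*H))*(H + (2*H)/(1 + H)) = -9 + (H + 4*H²)*(H + 2*H/(1 + H)))
R(-37)*(-49) = ((-9 - 9*(-37) + 3*(-37)² + 4*(-37)⁴ + 13*(-37)³)/(1 - 37))*(-49) = ((-9 + 333 + 3*1369 + 4*1874161 + 13*(-50653))/(-36))*(-49) = -(-9 + 333 + 4107 + 7496644 - 658489)/36*(-49) = -1/36*6842586*(-49) = -1140431/6*(-49) = 55881119/6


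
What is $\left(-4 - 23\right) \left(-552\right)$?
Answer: $14904$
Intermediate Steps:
$\left(-4 - 23\right) \left(-552\right) = \left(-27\right) \left(-552\right) = 14904$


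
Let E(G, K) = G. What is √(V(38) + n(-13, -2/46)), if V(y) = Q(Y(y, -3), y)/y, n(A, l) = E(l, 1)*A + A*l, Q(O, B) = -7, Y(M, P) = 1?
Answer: √722798/874 ≈ 0.97274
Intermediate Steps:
n(A, l) = 2*A*l (n(A, l) = l*A + A*l = A*l + A*l = 2*A*l)
V(y) = -7/y
√(V(38) + n(-13, -2/46)) = √(-7/38 + 2*(-13)*(-2/46)) = √(-7*1/38 + 2*(-13)*(-2*1/46)) = √(-7/38 + 2*(-13)*(-1/23)) = √(-7/38 + 26/23) = √(827/874) = √722798/874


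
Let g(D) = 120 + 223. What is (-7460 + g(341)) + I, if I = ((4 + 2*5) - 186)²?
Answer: 22467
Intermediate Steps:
g(D) = 343
I = 29584 (I = ((4 + 10) - 186)² = (14 - 186)² = (-172)² = 29584)
(-7460 + g(341)) + I = (-7460 + 343) + 29584 = -7117 + 29584 = 22467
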